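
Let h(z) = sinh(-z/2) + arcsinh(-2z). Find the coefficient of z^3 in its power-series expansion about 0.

Add the two expansions coefficient-wise.
[z^0] = 0;  [z^1] = -5/2;  [z^2] = 0;  [z^3] = 21/16.

21/16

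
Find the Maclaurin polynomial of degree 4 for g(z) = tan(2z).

8*z^3/3 + 2*z

[z^0] = 0;  [z^1] = 2;  [z^2] = 0;  [z^3] = 8/3;  [z^4] = 0.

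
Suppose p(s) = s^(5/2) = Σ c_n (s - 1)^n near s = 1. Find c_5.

Apply the Taylor formula c_k = f^(k)(a)/k!.
[(s - 1)^0] = 1;  [(s - 1)^1] = 5/2;  [(s - 1)^2] = 15/8;  [(s - 1)^3] = 5/16;  [(s - 1)^4] = -5/128;  [(s - 1)^5] = 3/256.

3/256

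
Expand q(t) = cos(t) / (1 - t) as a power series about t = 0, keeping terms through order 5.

Write out both Maclaurin series and multiply, keeping only the needed powers.
q(0) = 1
q′(0) = 1
q′′(0) = 1
q′′′(0) = 3
q^(4)(0) = 13
q^(5)(0) = 65

13*t^5/24 + 13*t^4/24 + t^3/2 + t^2/2 + t + 1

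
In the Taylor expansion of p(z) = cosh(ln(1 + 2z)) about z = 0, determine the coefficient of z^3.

Plug the Maclaurin series of the inner function into that of the outer and collect terms.
p(0) = 1
p′(0) = 0
p′′(0) = 4
p′′′(0) = -24

-4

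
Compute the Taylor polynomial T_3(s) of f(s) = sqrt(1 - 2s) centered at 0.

Differentiate repeatedly and evaluate at the center.
f(0) = 1
f′(0) = -1
f′′(0) = -1
f′′′(0) = -3
Dividing each by k! gives the coefficients c_0, ..., c_3.

-s^3/2 - s^2/2 - s + 1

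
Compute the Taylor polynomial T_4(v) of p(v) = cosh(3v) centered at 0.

27*v^4/8 + 9*v^2/2 + 1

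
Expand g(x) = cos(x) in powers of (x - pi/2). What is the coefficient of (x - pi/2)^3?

g(pi/2) = 0
g′(pi/2) = -1
g′′(pi/2) = 0
g′′′(pi/2) = 1
So c_3 = g′′′(pi/2)/3! = 1/6.

1/6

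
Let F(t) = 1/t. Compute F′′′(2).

From the series, [(t - 2)^3] F = -1/16; multiply by 3! = 6 to get -3/8.

-3/8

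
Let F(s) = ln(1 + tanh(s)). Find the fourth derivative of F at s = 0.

Compose series: expand the inner function first, then feed it into the outer expansion.
The coefficient of s^4 in the expansion is 1/12, so F^(4)(0) = 4! * (1/12) = 2.

2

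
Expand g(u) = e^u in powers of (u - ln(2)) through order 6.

(u - ln(2))^6/360 + (u - ln(2))^5/60 + (u - ln(2))^4/12 + (u - ln(2))^3/3 + (u - ln(2))^2 + 2*(u - ln(2)) + 2

g(ln(2)) = 2
g′(ln(2)) = 2
g′′(ln(2)) = 2
g′′′(ln(2)) = 2
g^(4)(ln(2)) = 2
g^(5)(ln(2)) = 2
g^(6)(ln(2)) = 2
The Taylor polynomial is Σ g^(k)(ln(2))/k! · (u - ln(2))^k.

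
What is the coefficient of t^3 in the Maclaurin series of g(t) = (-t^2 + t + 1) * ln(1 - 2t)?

-8/3

Distribute the polynomial across the series and collect like powers.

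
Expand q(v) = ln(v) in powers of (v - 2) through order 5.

(v - 2)^5/160 - (v - 2)^4/64 + (v - 2)^3/24 - (v - 2)^2/8 + (v - 2)/2 + ln(2)

q(2) = ln(2)
q′(2) = 1/2
q′′(2) = -1/4
q′′′(2) = 1/4
q^(4)(2) = -3/8
q^(5)(2) = 3/4
Then c_k = q^(k)(2)/k! gives each Taylor coefficient.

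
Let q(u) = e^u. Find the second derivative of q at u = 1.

e

The coefficient of (u - 1)^2 in the expansion is e/2, so q′′(1) = 2! * (e/2) = e.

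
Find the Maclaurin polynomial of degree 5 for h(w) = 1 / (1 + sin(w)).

-61*w^5/120 + 2*w^4/3 - 5*w^3/6 + w^2 - w + 1

Write 1/(1+u) = 1 - u + u^2 - u^3 + ... and substitute the series for u.
[w^0] = 1;  [w^1] = -1;  [w^2] = 1;  [w^3] = -5/6;  [w^4] = 2/3;  [w^5] = -61/120.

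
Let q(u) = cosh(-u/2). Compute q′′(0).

1/4

The coefficient of u^2 in the expansion is 1/8, so q′′(0) = 2! * (1/8) = 1/4.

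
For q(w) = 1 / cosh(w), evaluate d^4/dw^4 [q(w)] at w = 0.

Write the quotient as an unknown series and match coefficients against numerator = denominator · series.
From the series, [w^4] q = 5/24; multiply by 4! = 24 to get 5.

5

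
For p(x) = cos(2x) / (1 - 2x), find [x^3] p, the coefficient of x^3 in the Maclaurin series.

4

Expand each factor separately, then convolve coefficients.
p(0) = 1
p′(0) = 2
p′′(0) = 4
p′′′(0) = 24
So c_3 = p′′′(0)/3! = 4.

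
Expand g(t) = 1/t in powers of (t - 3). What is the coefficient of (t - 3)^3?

-1/81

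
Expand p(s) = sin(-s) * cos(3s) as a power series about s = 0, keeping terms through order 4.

14*s^3/3 - s

Expand each factor separately, then convolve coefficients.
p(0) = 0
p′(0) = -1
p′′(0) = 0
p′′′(0) = 28
p^(4)(0) = 0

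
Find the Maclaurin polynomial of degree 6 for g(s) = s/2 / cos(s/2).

Write the quotient as an unknown series and match coefficients against numerator = denominator · series.
[s^0] = 0;  [s^1] = 1/2;  [s^2] = 0;  [s^3] = 1/16;  [s^4] = 0;  [s^5] = 5/768;  [s^6] = 0.

5*s^5/768 + s^3/16 + s/2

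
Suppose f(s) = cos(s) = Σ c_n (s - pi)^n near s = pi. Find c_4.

Differentiate repeatedly and evaluate at the center.
f(pi) = -1
f′(pi) = 0
f′′(pi) = 1
f′′′(pi) = 0
f^(4)(pi) = -1

-1/24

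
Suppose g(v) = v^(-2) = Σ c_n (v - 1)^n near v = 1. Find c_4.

g(1) = 1
g′(1) = -2
g′′(1) = 6
g′′′(1) = -24
g^(4)(1) = 120

5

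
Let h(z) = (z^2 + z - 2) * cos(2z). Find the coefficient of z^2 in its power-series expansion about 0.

5

Distribute the polynomial across the series and collect like powers.
[z^0] = -2;  [z^1] = 1;  [z^2] = 5.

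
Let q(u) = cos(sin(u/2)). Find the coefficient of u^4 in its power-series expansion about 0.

5/384

Plug the Maclaurin series of the inner function into that of the outer and collect terms.
q(0) = 1
q′(0) = 0
q′′(0) = -1/4
q′′′(0) = 0
q^(4)(0) = 5/16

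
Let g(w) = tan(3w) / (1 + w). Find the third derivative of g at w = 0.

72

Take the Cauchy product of the two expansions.
The coefficient of w^3 in the expansion is 12, so g′′′(0) = 3! * (12) = 72.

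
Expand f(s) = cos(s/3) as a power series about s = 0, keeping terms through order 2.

1 - s^2/18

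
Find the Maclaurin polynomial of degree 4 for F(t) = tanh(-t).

t^3/3 - t

[t^0] = 0;  [t^1] = -1;  [t^2] = 0;  [t^3] = 1/3;  [t^4] = 0.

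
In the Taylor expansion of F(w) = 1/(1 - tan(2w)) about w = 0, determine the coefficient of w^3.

Compose series: expand the inner function first, then feed it into the outer expansion.
F(0) = 1
F′(0) = 2
F′′(0) = 8
F′′′(0) = 64
Then c_k = F^(k)(0)/k! gives each Taylor coefficient.

32/3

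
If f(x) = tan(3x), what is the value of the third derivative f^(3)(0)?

54

The coefficient of x^3 in the expansion is 9, so f′′′(0) = 3! * (9) = 54.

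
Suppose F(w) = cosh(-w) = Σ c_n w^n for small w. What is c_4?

Use the known series and substitute for the argument.
F(0) = 1
F′(0) = 0
F′′(0) = 1
F′′′(0) = 0
F^(4)(0) = 1
Dividing each by k! gives the coefficients c_0, ..., c_4.

1/24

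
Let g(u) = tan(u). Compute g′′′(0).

2

From the series, [u^3] g = 1/3; multiply by 3! = 6 to get 2.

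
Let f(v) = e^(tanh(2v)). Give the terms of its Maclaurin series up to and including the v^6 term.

Plug the Maclaurin series of the inner function into that of the outer and collect terms.
f(0) = 1
f′(0) = 2
f′′(0) = 4
f′′′(0) = -8
f^(4)(0) = -112
f^(5)(0) = -96
f^(6)(0) = 6208
Then c_k = f^(k)(0)/k! gives each Taylor coefficient.

388*v^6/45 - 4*v^5/5 - 14*v^4/3 - 4*v^3/3 + 2*v^2 + 2*v + 1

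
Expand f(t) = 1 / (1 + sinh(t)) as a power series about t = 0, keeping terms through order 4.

4*t^4/3 - 7*t^3/6 + t^2 - t + 1

Expand as Σ (-1)^k u^k with u equal to the inner function's series.
f(0) = 1
f′(0) = -1
f′′(0) = 2
f′′′(0) = -7
f^(4)(0) = 32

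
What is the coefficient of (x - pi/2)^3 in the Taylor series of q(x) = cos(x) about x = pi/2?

q(pi/2) = 0
q′(pi/2) = -1
q′′(pi/2) = 0
q′′′(pi/2) = 1
So c_3 = q′′′(pi/2)/3! = 1/6.

1/6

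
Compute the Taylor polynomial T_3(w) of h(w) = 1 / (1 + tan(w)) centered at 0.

-4*w^3/3 + w^2 - w + 1

Use the geometric series for the reciprocal, then substitute.
[w^0] = 1;  [w^1] = -1;  [w^2] = 1;  [w^3] = -4/3.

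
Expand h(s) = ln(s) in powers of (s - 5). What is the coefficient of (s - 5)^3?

1/375

[(s - 5)^0] = ln(5);  [(s - 5)^1] = 1/5;  [(s - 5)^2] = -1/50;  [(s - 5)^3] = 1/375.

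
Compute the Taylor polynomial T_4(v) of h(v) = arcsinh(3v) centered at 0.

-9*v^3/2 + 3*v

Compute the successive derivatives at the expansion point and divide by k!.
h(0) = 0
h′(0) = 3
h′′(0) = 0
h′′′(0) = -27
h^(4)(0) = 0
The Taylor polynomial is Σ h^(k)(0)/k! · v^k.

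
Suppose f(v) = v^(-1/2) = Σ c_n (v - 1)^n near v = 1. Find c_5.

Apply the Taylor formula c_k = f^(k)(a)/k!.
[(v - 1)^0] = 1;  [(v - 1)^1] = -1/2;  [(v - 1)^2] = 3/8;  [(v - 1)^3] = -5/16;  [(v - 1)^4] = 35/128;  [(v - 1)^5] = -63/256.

-63/256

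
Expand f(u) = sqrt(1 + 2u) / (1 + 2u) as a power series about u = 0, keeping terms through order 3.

-5*u^3/2 + 3*u^2/2 - u + 1

Write out both Maclaurin series and multiply, keeping only the needed powers.
f(0) = 1
f′(0) = -1
f′′(0) = 3
f′′′(0) = -15
The Taylor polynomial is Σ f^(k)(0)/k! · u^k.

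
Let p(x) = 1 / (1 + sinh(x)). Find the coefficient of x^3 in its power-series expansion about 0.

-7/6

Write 1/(1+u) = 1 - u + u^2 - u^3 + ... and substitute the series for u.
[x^0] = 1;  [x^1] = -1;  [x^2] = 1;  [x^3] = -7/6.
So c_3 = p′′′(0)/3! = -7/6.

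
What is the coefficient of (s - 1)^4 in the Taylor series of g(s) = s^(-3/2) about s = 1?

Apply the Taylor formula c_k = f^(k)(a)/k!.
g(1) = 1
g′(1) = -3/2
g′′(1) = 15/4
g′′′(1) = -105/8
g^(4)(1) = 945/16
So c_4 = g^(4)(1)/4! = 315/128.

315/128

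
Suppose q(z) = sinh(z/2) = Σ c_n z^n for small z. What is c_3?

q(0) = 0
q′(0) = 1/2
q′′(0) = 0
q′′′(0) = 1/8
The Taylor polynomial is Σ q^(k)(0)/k! · z^k.

1/48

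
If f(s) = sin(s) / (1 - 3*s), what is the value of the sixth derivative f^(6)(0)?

171738

Multiply the numerator's expansion by the denominator's geometric series.
The coefficient of s^6 in the expansion is 9541/40, so f^(6)(0) = 6! * (9541/40) = 171738.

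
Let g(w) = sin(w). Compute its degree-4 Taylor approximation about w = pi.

(w - pi)^3/6 - (w - pi)

g(pi) = 0
g′(pi) = -1
g′′(pi) = 0
g′′′(pi) = 1
g^(4)(pi) = 0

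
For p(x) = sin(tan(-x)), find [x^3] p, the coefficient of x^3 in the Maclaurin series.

-1/6

Compose series: expand the inner function first, then feed it into the outer expansion.
p(0) = 0
p′(0) = -1
p′′(0) = 0
p′′′(0) = -1
So c_3 = p′′′(0)/3! = -1/6.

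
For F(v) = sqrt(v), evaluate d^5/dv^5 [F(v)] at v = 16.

The coefficient of (v - 16)^5 in the expansion is 7/67108864, so F^(5)(16) = 5! * (7/67108864) = 105/8388608.

105/8388608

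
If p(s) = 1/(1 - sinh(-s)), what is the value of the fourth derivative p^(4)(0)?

Plug the Maclaurin series of the inner function into that of the outer and collect terms.
The coefficient of s^4 in the expansion is 4/3, so p^(4)(0) = 4! * (4/3) = 32.

32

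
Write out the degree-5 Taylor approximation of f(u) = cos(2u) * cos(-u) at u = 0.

Write out both Maclaurin series and multiply, keeping only the needed powers.
f(0) = 1
f′(0) = 0
f′′(0) = -5
f′′′(0) = 0
f^(4)(0) = 41
f^(5)(0) = 0

41*u^4/24 - 5*u^2/2 + 1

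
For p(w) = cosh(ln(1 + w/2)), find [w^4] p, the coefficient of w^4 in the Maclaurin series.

1/32

Plug the Maclaurin series of the inner function into that of the outer and collect terms.
p(0) = 1
p′(0) = 0
p′′(0) = 1/4
p′′′(0) = -3/8
p^(4)(0) = 3/4
So c_4 = p^(4)(0)/4! = 1/32.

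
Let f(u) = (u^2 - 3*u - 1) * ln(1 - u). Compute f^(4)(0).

Shift and add copies of the series according to the polynomial's terms.
The coefficient of u^4 in the expansion is 3/4, so f^(4)(0) = 4! * (3/4) = 18.

18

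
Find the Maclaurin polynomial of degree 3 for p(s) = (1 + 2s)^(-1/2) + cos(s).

Expand each term separately and add.
p(0) = 2
p′(0) = -1
p′′(0) = 2
p′′′(0) = -15
Dividing each by k! gives the coefficients c_0, ..., c_3.

-5*s^3/2 + s^2 - s + 2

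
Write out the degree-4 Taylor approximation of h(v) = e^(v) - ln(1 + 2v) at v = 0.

Combine the two series term by term.
h(0) = 1
h′(0) = -1
h′′(0) = 5
h′′′(0) = -15
h^(4)(0) = 97

97*v^4/24 - 5*v^3/2 + 5*v^2/2 - v + 1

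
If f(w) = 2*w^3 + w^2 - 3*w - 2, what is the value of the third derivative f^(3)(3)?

12

The coefficient of (w - 3)^3 in the expansion is 2, so f′′′(3) = 3! * (2) = 12.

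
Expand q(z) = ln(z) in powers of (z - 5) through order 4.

-(z - 5)^4/2500 + (z - 5)^3/375 - (z - 5)^2/50 + (z - 5)/5 + ln(5)

Compute the successive derivatives at the expansion point and divide by k!.
[(z - 5)^0] = ln(5);  [(z - 5)^1] = 1/5;  [(z - 5)^2] = -1/50;  [(z - 5)^3] = 1/375;  [(z - 5)^4] = -1/2500.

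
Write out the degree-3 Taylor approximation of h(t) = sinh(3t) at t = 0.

9*t^3/2 + 3*t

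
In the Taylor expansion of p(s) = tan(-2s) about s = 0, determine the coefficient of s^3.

-8/3

p(0) = 0
p′(0) = -2
p′′(0) = 0
p′′′(0) = -16
Then c_k = p^(k)(0)/k! gives each Taylor coefficient.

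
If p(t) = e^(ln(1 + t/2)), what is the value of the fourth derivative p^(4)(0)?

0

Compose series: expand the inner function first, then feed it into the outer expansion.
From the series, [t^4] p = 0; multiply by 4! = 24 to get 0.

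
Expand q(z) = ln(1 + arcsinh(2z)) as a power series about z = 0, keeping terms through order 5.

52*z^5/15 - 4*z^4/3 + 4*z^3/3 - 2*z^2 + 2*z

Compose series: expand the inner function first, then feed it into the outer expansion.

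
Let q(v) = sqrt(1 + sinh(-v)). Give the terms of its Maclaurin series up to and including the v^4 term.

-31*v^4/384 - 7*v^3/48 - v^2/8 - v/2 + 1

Let u equal the inner series; expand the outer function in u and truncate.
q(0) = 1
q′(0) = -1/2
q′′(0) = -1/4
q′′′(0) = -7/8
q^(4)(0) = -31/16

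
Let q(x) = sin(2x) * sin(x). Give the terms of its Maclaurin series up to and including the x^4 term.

-5*x^4/3 + 2*x^2

Take the Cauchy product of the two expansions.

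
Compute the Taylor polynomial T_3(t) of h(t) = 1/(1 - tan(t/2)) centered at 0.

Substitute the inner expansion into the outer series and collect powers.

t^3/6 + t^2/4 + t/2 + 1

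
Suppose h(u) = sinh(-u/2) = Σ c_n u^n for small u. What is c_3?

[u^0] = 0;  [u^1] = -1/2;  [u^2] = 0;  [u^3] = -1/48.

-1/48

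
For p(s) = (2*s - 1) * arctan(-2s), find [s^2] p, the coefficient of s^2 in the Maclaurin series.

Distribute the polynomial across the series and collect like powers.

-4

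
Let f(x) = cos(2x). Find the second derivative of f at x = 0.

Apply the Taylor formula c_k = f^(k)(a)/k!.
The coefficient of x^2 in the expansion is -2, so f′′(0) = 2! * (-2) = -4.

-4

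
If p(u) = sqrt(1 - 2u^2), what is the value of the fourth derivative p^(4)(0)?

Compute the successive derivatives at the expansion point and divide by k!.
From the series, [u^4] p = -1/2; multiply by 4! = 24 to get -12.

-12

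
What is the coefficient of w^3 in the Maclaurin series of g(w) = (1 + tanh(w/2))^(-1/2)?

-7/384

Let u equal the inner series; expand the outer function in u and truncate.
g(0) = 1
g′(0) = -1/4
g′′(0) = 3/16
g′′′(0) = -7/64
So c_3 = g′′′(0)/3! = -7/384.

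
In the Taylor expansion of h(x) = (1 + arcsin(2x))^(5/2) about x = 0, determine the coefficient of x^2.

Compose series: expand the inner function first, then feed it into the outer expansion.
[x^0] = 1;  [x^1] = 5;  [x^2] = 15/2.
So c_2 = h′′(0)/2! = 15/2.

15/2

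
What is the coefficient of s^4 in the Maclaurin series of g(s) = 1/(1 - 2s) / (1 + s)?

11

Multiply the two series term by term and collect like powers.
g(0) = 1
g′(0) = 1
g′′(0) = 6
g′′′(0) = 30
g^(4)(0) = 264
The Taylor polynomial is Σ g^(k)(0)/k! · s^k.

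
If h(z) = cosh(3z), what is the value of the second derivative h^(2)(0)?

The coefficient of z^2 in the expansion is 9/2, so h′′(0) = 2! * (9/2) = 9.

9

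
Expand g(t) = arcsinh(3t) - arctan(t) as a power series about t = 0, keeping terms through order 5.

721*t^5/40 - 25*t^3/6 + 2*t

Combine the two series term by term.
[t^0] = 0;  [t^1] = 2;  [t^2] = 0;  [t^3] = -25/6;  [t^4] = 0;  [t^5] = 721/40.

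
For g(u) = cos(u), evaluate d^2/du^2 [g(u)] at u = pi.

From the series, [(u - pi)^2] g = 1/2; multiply by 2! = 2 to get 1.

1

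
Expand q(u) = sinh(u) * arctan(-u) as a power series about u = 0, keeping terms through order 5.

Multiply the two series term by term and collect like powers.
q(0) = 0
q′(0) = 0
q′′(0) = -2
q′′′(0) = 0
q^(4)(0) = 4
q^(5)(0) = 0

u^4/6 - u^2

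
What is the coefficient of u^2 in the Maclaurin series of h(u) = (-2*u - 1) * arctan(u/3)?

Shift and add copies of the series according to the polynomial's terms.

-2/3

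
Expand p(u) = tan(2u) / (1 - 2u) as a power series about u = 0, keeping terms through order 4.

64*u^4/3 + 32*u^3/3 + 4*u^2 + 2*u

Expand each factor separately, then convolve coefficients.
[u^0] = 0;  [u^1] = 2;  [u^2] = 4;  [u^3] = 32/3;  [u^4] = 64/3.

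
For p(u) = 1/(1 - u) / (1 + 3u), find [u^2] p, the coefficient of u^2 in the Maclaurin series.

7

Expand each factor separately, then convolve coefficients.
[u^0] = 1;  [u^1] = -2;  [u^2] = 7.
So c_2 = p′′(0)/2! = 7.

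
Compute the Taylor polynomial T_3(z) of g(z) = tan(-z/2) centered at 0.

g(0) = 0
g′(0) = -1/2
g′′(0) = 0
g′′′(0) = -1/4

-z^3/24 - z/2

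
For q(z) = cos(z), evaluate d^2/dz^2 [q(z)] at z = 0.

Apply the Taylor formula c_k = f^(k)(a)/k!.
The coefficient of z^2 in the expansion is -1/2, so q′′(0) = 2! * (-1/2) = -1.

-1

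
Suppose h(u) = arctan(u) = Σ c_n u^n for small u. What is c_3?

-1/3

[u^0] = 0;  [u^1] = 1;  [u^2] = 0;  [u^3] = -1/3.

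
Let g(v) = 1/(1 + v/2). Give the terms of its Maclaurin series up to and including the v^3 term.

-v^3/8 + v^2/4 - v/2 + 1

Differentiate repeatedly and evaluate at the center.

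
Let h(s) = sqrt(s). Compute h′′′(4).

3/256

Apply the Taylor formula c_k = f^(k)(a)/k!.
From the series, [(s - 4)^3] h = 1/512; multiply by 3! = 6 to get 3/256.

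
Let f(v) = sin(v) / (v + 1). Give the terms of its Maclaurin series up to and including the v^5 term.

101*v^5/120 - 5*v^4/6 + 5*v^3/6 - v^2 + v

Multiply the numerator's expansion by the denominator's geometric series.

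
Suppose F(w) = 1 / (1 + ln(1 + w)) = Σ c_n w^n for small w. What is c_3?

-7/3

Write 1/(1+u) = 1 - u + u^2 - u^3 + ... and substitute the series for u.
F(0) = 1
F′(0) = -1
F′′(0) = 3
F′′′(0) = -14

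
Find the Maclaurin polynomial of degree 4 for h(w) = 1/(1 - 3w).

h(0) = 1
h′(0) = 3
h′′(0) = 18
h′′′(0) = 162
h^(4)(0) = 1944
Dividing each by k! gives the coefficients c_0, ..., c_4.

81*w^4 + 27*w^3 + 9*w^2 + 3*w + 1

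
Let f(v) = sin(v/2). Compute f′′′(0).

-1/8

The coefficient of v^3 in the expansion is -1/48, so f′′′(0) = 3! * (-1/48) = -1/8.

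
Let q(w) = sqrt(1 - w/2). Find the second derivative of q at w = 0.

The coefficient of w^2 in the expansion is -1/32, so q′′(0) = 2! * (-1/32) = -1/16.

-1/16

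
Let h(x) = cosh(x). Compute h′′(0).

1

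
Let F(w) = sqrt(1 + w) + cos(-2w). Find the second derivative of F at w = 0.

Add the two expansions coefficient-wise.
From the series, [w^2] F = -17/8; multiply by 2! = 2 to get -17/4.

-17/4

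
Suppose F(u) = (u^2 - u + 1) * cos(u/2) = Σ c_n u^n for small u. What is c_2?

7/8

Multiply each power in the prefactor through the base expansion.
[u^0] = 1;  [u^1] = -1;  [u^2] = 7/8.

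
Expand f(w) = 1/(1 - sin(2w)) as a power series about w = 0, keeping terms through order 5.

Compose series: expand the inner function first, then feed it into the outer expansion.
[w^0] = 1;  [w^1] = 2;  [w^2] = 4;  [w^3] = 20/3;  [w^4] = 32/3;  [w^5] = 244/15.

244*w^5/15 + 32*w^4/3 + 20*w^3/3 + 4*w^2 + 2*w + 1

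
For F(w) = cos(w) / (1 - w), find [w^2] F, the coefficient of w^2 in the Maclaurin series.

Use 1/(1 - r) = Σ r^k on the denominator, then take the Cauchy product.
F(0) = 1
F′(0) = 1
F′′(0) = 1

1/2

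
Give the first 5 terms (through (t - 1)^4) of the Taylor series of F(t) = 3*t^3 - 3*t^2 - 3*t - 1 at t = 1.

Apply the Taylor formula c_k = f^(k)(a)/k!.

3*(t - 1)^3 + 6*(t - 1)^2 - 4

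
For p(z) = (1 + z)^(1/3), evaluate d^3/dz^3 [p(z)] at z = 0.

The coefficient of z^3 in the expansion is 5/81, so p′′′(0) = 3! * (5/81) = 10/27.

10/27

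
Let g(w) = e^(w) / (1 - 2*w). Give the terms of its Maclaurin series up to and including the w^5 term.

6331*w^5/120 + 211*w^4/8 + 79*w^3/6 + 13*w^2/2 + 3*w + 1

Expand 1/(denominator) as a geometric series and multiply by the numerator's series.
[w^0] = 1;  [w^1] = 3;  [w^2] = 13/2;  [w^3] = 79/6;  [w^4] = 211/8;  [w^5] = 6331/120.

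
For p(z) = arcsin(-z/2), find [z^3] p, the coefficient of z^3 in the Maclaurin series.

-1/48

Compute the successive derivatives at the expansion point and divide by k!.
p(0) = 0
p′(0) = -1/2
p′′(0) = 0
p′′′(0) = -1/8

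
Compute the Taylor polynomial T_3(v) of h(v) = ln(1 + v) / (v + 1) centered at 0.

11*v^3/6 - 3*v^2/2 + v

Multiply the numerator's expansion by the denominator's geometric series.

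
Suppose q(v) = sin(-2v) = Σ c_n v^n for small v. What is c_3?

4/3

q(0) = 0
q′(0) = -2
q′′(0) = 0
q′′′(0) = 8
Dividing each by k! gives the coefficients c_0, ..., c_3.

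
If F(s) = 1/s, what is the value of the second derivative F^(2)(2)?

1/4

The coefficient of (s - 2)^2 in the expansion is 1/8, so F′′(2) = 2! * (1/8) = 1/4.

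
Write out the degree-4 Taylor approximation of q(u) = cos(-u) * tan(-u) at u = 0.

Take the Cauchy product of the two expansions.
q(0) = 0
q′(0) = -1
q′′(0) = 0
q′′′(0) = 1
q^(4)(0) = 0

u^3/6 - u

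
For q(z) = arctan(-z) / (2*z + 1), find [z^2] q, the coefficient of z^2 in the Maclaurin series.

2

Expand 1/(denominator) as a geometric series and multiply by the numerator's series.
q(0) = 0
q′(0) = -1
q′′(0) = 4
The Taylor polynomial is Σ q^(k)(0)/k! · z^k.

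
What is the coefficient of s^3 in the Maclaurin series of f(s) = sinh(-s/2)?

-1/48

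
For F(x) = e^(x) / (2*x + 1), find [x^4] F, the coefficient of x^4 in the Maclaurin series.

Expand 1/(denominator) as a geometric series and multiply by the numerator's series.
F(0) = 1
F′(0) = -1
F′′(0) = 5
F′′′(0) = -29
F^(4)(0) = 233

233/24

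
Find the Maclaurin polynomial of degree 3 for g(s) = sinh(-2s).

-4*s^3/3 - 2*s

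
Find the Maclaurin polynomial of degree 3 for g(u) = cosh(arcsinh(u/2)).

Compose series: expand the inner function first, then feed it into the outer expansion.

u^2/8 + 1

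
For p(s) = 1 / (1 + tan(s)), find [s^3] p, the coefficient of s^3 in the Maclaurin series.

-4/3

Expand as Σ (-1)^k u^k with u equal to the inner function's series.
p(0) = 1
p′(0) = -1
p′′(0) = 2
p′′′(0) = -8
Dividing each by k! gives the coefficients c_0, ..., c_3.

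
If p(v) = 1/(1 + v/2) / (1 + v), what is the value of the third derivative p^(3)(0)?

-45/4

Take the Cauchy product of the two expansions.
From the series, [v^3] p = -15/8; multiply by 3! = 6 to get -45/4.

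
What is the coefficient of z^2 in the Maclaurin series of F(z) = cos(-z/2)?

-1/8

[z^0] = 1;  [z^1] = 0;  [z^2] = -1/8.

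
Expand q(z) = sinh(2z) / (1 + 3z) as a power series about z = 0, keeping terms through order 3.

58*z^3/3 - 6*z^2 + 2*z

Write out both Maclaurin series and multiply, keeping only the needed powers.
q(0) = 0
q′(0) = 2
q′′(0) = -12
q′′′(0) = 116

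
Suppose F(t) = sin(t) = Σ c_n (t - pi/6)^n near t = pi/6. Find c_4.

F(pi/6) = 1/2
F′(pi/6) = sqrt(3)/2
F′′(pi/6) = -1/2
F′′′(pi/6) = -sqrt(3)/2
F^(4)(pi/6) = 1/2

1/48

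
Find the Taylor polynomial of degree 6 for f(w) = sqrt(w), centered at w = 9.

-7*(w - 9)^6/60466176 + 7*(w - 9)^5/5038848 - 5*(w - 9)^4/279936 + (w - 9)^3/3888 - (w - 9)^2/216 + (w - 9)/6 + 3

[(w - 9)^0] = 3;  [(w - 9)^1] = 1/6;  [(w - 9)^2] = -1/216;  [(w - 9)^3] = 1/3888;  [(w - 9)^4] = -5/279936;  [(w - 9)^5] = 7/5038848;  [(w - 9)^6] = -7/60466176.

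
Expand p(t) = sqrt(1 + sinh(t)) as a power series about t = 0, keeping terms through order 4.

Substitute the inner expansion into the outer series and collect powers.
p(0) = 1
p′(0) = 1/2
p′′(0) = -1/4
p′′′(0) = 7/8
p^(4)(0) = -31/16
The Taylor polynomial is Σ p^(k)(0)/k! · t^k.

-31*t^4/384 + 7*t^3/48 - t^2/8 + t/2 + 1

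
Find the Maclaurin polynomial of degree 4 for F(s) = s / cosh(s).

Write the quotient as an unknown series and match coefficients against numerator = denominator · series.
F(0) = 0
F′(0) = 1
F′′(0) = 0
F′′′(0) = -3
F^(4)(0) = 0

-s^3/2 + s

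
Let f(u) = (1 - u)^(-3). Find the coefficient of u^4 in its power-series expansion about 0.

15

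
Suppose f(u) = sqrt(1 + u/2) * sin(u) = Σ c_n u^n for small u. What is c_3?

Expand each factor separately, then convolve coefficients.
[u^0] = 0;  [u^1] = 1;  [u^2] = 1/4;  [u^3] = -19/96.

-19/96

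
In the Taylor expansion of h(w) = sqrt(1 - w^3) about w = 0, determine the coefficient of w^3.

h(0) = 1
h′(0) = 0
h′′(0) = 0
h′′′(0) = -3
The Taylor polynomial is Σ h^(k)(0)/k! · w^k.

-1/2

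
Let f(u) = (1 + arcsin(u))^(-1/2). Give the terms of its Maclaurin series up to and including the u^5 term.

Let u equal the inner series; expand the outer function in u and truncate.

-563*u^5/1280 + 51*u^4/128 - 19*u^3/48 + 3*u^2/8 - u/2 + 1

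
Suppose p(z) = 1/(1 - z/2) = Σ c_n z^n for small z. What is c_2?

Compute the successive derivatives at the expansion point and divide by k!.
[z^0] = 1;  [z^1] = 1/2;  [z^2] = 1/4.
So c_2 = p′′(0)/2! = 1/4.

1/4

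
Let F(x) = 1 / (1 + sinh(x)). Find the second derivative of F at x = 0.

Write 1/(1+u) = 1 - u + u^2 - u^3 + ... and substitute the series for u.
The coefficient of x^2 in the expansion is 1, so F′′(0) = 2! * (1) = 2.

2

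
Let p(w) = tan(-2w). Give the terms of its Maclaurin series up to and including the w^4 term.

-8*w^3/3 - 2*w

Use the known series and substitute for the argument.
p(0) = 0
p′(0) = -2
p′′(0) = 0
p′′′(0) = -16
p^(4)(0) = 0
Dividing each by k! gives the coefficients c_0, ..., c_4.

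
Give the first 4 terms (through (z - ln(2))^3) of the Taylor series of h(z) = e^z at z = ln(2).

Differentiate repeatedly and evaluate at the center.
h(ln(2)) = 2
h′(ln(2)) = 2
h′′(ln(2)) = 2
h′′′(ln(2)) = 2
Then c_k = h^(k)(ln(2))/k! gives each Taylor coefficient.

(z - ln(2))^3/3 + (z - ln(2))^2 + 2*(z - ln(2)) + 2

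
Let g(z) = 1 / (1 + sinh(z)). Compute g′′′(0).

-7

Use the geometric series for the reciprocal, then substitute.
From the series, [z^3] g = -7/6; multiply by 3! = 6 to get -7.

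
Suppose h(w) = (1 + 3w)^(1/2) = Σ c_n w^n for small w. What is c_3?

27/16

h(0) = 1
h′(0) = 3/2
h′′(0) = -9/4
h′′′(0) = 81/8
The Taylor polynomial is Σ h^(k)(0)/k! · w^k.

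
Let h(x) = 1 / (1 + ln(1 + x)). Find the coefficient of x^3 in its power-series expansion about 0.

Expand as Σ (-1)^k u^k with u equal to the inner function's series.

-7/3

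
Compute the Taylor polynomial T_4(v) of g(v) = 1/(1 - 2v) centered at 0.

16*v^4 + 8*v^3 + 4*v^2 + 2*v + 1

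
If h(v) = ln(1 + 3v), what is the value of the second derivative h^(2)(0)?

-9

Differentiate repeatedly and evaluate at the center.
From the series, [v^2] h = -9/2; multiply by 2! = 2 to get -9.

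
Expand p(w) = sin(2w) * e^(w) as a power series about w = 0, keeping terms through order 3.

Expand each factor separately, then convolve coefficients.
[w^0] = 0;  [w^1] = 2;  [w^2] = 2;  [w^3] = -1/3.

-w^3/3 + 2*w^2 + 2*w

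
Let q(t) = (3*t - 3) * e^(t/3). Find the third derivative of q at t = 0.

Shift and add copies of the series according to the polynomial's terms.
The coefficient of t^3 in the expansion is 4/27, so q′′′(0) = 3! * (4/27) = 8/9.

8/9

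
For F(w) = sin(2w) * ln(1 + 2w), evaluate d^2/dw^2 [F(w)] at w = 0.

Expand each factor separately, then convolve coefficients.
From the series, [w^2] F = 4; multiply by 2! = 2 to get 8.

8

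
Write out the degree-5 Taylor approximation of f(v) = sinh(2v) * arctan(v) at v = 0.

Expand each factor separately, then convolve coefficients.
f(0) = 0
f′(0) = 0
f′′(0) = 4
f′′′(0) = 0
f^(4)(0) = 16
f^(5)(0) = 0
Dividing each by k! gives the coefficients c_0, ..., c_5.

2*v^4/3 + 2*v^2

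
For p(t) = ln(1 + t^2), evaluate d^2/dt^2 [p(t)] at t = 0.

From the series, [t^2] p = 1; multiply by 2! = 2 to get 2.

2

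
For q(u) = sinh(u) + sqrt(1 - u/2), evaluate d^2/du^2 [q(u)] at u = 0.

-1/16

Expand each term separately and add.
The coefficient of u^2 in the expansion is -1/32, so q′′(0) = 2! * (-1/32) = -1/16.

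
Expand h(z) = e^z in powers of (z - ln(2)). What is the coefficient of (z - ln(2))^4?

Use the known series and substitute for the argument.
[(z - ln(2))^0] = 2;  [(z - ln(2))^1] = 2;  [(z - ln(2))^2] = 1;  [(z - ln(2))^3] = 1/3;  [(z - ln(2))^4] = 1/12.

1/12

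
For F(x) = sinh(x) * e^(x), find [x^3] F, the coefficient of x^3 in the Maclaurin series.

Write out both Maclaurin series and multiply, keeping only the needed powers.
F(0) = 0
F′(0) = 1
F′′(0) = 2
F′′′(0) = 4
Dividing each by k! gives the coefficients c_0, ..., c_3.

2/3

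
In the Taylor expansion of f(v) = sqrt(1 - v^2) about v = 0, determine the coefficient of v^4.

-1/8

[v^0] = 1;  [v^1] = 0;  [v^2] = -1/2;  [v^3] = 0;  [v^4] = -1/8.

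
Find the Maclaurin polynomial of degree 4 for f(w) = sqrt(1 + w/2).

Differentiate repeatedly and evaluate at the center.

-5*w^4/2048 + w^3/128 - w^2/32 + w/4 + 1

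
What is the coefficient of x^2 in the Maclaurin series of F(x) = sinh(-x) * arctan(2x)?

Multiply the two series term by term and collect like powers.
F(0) = 0
F′(0) = 0
F′′(0) = -4
Then c_k = F^(k)(0)/k! gives each Taylor coefficient.

-2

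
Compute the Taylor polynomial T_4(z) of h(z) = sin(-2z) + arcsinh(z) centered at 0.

Expand each term separately and add.
[z^0] = 0;  [z^1] = -1;  [z^2] = 0;  [z^3] = 7/6;  [z^4] = 0.

7*z^3/6 - z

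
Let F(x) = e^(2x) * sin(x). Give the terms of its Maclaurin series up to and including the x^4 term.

x^4 + 11*x^3/6 + 2*x^2 + x

Take the Cauchy product of the two expansions.
F(0) = 0
F′(0) = 1
F′′(0) = 4
F′′′(0) = 11
F^(4)(0) = 24
Dividing each by k! gives the coefficients c_0, ..., c_4.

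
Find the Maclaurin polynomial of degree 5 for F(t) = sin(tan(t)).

Plug the Maclaurin series of the inner function into that of the outer and collect terms.

-t^5/40 + t^3/6 + t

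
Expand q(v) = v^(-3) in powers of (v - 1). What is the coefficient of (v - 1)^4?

Use the known series and substitute for the argument.
q(1) = 1
q′(1) = -3
q′′(1) = 12
q′′′(1) = -60
q^(4)(1) = 360
So c_4 = q^(4)(1)/4! = 15.

15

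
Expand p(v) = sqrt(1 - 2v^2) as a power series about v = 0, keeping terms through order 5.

p(0) = 1
p′(0) = 0
p′′(0) = -2
p′′′(0) = 0
p^(4)(0) = -12
p^(5)(0) = 0

-v^4/2 - v^2 + 1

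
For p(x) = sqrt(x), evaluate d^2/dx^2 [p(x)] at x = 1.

Apply the Taylor formula c_k = f^(k)(a)/k!.
From the series, [(x - 1)^2] p = -1/8; multiply by 2! = 2 to get -1/4.

-1/4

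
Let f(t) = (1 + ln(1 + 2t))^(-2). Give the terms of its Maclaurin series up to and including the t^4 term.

Substitute the inner expansion into the outer series and collect powers.

228*t^4 - 184*t^3/3 + 16*t^2 - 4*t + 1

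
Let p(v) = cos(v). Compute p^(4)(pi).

Differentiate repeatedly and evaluate at the center.
From the series, [(v - pi)^4] p = -1/24; multiply by 4! = 24 to get -1.

-1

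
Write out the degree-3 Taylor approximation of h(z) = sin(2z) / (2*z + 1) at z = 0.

Multiply the numerator's expansion by the denominator's geometric series.
[z^0] = 0;  [z^1] = 2;  [z^2] = -4;  [z^3] = 20/3.

20*z^3/3 - 4*z^2 + 2*z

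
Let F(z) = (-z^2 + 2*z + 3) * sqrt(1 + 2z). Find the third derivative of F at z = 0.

-3

Distribute the polynomial across the series and collect like powers.
The coefficient of z^3 in the expansion is -1/2, so F′′′(0) = 3! * (-1/2) = -3.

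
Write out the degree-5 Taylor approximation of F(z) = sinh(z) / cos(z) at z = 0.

3*z^5/10 + 2*z^3/3 + z

Write the quotient as an unknown series and match coefficients against numerator = denominator · series.
F(0) = 0
F′(0) = 1
F′′(0) = 0
F′′′(0) = 4
F^(4)(0) = 0
F^(5)(0) = 36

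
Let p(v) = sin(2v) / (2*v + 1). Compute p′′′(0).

40

Use 1/(1 - r) = Σ r^k on the denominator, then take the Cauchy product.
The coefficient of v^3 in the expansion is 20/3, so p′′′(0) = 3! * (20/3) = 40.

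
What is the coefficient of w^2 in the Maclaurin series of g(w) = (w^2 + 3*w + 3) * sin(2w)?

Shift and add copies of the series according to the polynomial's terms.
g(0) = 0
g′(0) = 6
g′′(0) = 12
Then c_k = g^(k)(0)/k! gives each Taylor coefficient.

6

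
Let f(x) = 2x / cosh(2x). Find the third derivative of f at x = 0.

-24

Invert the denominator's series and multiply.
The coefficient of x^3 in the expansion is -4, so f′′′(0) = 3! * (-4) = -24.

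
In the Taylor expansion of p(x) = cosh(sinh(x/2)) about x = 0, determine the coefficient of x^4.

5/384

Let u equal the inner series; expand the outer function in u and truncate.
p(0) = 1
p′(0) = 0
p′′(0) = 1/4
p′′′(0) = 0
p^(4)(0) = 5/16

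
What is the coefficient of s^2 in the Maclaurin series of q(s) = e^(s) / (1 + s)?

Take the Cauchy product of the two expansions.
q(0) = 1
q′(0) = 0
q′′(0) = 1
Then c_k = q^(k)(0)/k! gives each Taylor coefficient.

1/2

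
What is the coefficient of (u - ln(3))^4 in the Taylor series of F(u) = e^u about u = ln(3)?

1/8

Compute the successive derivatives at the expansion point and divide by k!.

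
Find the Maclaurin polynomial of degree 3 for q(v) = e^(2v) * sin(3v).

Write out both Maclaurin series and multiply, keeping only the needed powers.
q(0) = 0
q′(0) = 3
q′′(0) = 12
q′′′(0) = 9
The Taylor polynomial is Σ q^(k)(0)/k! · v^k.

3*v^3/2 + 6*v^2 + 3*v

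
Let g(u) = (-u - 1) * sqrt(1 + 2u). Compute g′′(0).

-1

Shift and add copies of the series according to the polynomial's terms.
The coefficient of u^2 in the expansion is -1/2, so g′′(0) = 2! * (-1/2) = -1.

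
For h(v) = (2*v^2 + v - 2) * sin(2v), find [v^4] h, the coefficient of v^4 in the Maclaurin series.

-4/3

Multiply each power in the prefactor through the base expansion.
h(0) = 0
h′(0) = -4
h′′(0) = 4
h′′′(0) = 40
h^(4)(0) = -32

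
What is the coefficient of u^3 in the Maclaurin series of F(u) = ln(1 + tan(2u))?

16/3

Let u equal the inner series; expand the outer function in u and truncate.
F(0) = 0
F′(0) = 2
F′′(0) = -4
F′′′(0) = 32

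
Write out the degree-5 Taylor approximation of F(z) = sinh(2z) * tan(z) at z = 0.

2*z^4 + 2*z^2

Take the Cauchy product of the two expansions.
F(0) = 0
F′(0) = 0
F′′(0) = 4
F′′′(0) = 0
F^(4)(0) = 48
F^(5)(0) = 0
Then c_k = F^(k)(0)/k! gives each Taylor coefficient.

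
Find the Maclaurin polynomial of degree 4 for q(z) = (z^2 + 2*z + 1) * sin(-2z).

8*z^4/3 - 2*z^3/3 - 4*z^2 - 2*z

Distribute the polynomial across the series and collect like powers.
q(0) = 0
q′(0) = -2
q′′(0) = -8
q′′′(0) = -4
q^(4)(0) = 64
The Taylor polynomial is Σ q^(k)(0)/k! · z^k.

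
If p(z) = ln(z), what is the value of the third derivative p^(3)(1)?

From the series, [(z - 1)^3] p = 1/3; multiply by 3! = 6 to get 2.

2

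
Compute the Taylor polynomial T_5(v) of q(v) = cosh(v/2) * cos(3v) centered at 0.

1081*v^4/384 - 35*v^2/8 + 1

Expand each factor separately, then convolve coefficients.
q(0) = 1
q′(0) = 0
q′′(0) = -35/4
q′′′(0) = 0
q^(4)(0) = 1081/16
q^(5)(0) = 0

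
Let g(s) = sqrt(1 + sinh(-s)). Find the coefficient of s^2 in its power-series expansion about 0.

-1/8

Compose series: expand the inner function first, then feed it into the outer expansion.
g(0) = 1
g′(0) = -1/2
g′′(0) = -1/4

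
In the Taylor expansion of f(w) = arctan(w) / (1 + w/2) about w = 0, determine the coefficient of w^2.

Take the Cauchy product of the two expansions.
f(0) = 0
f′(0) = 1
f′′(0) = -1
So c_2 = f′′(0)/2! = -1/2.

-1/2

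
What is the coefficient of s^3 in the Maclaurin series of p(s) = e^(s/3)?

p(0) = 1
p′(0) = 1/3
p′′(0) = 1/9
p′′′(0) = 1/27

1/162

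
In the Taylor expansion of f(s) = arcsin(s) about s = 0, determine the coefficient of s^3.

1/6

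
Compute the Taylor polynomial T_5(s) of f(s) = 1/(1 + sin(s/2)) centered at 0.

Substitute the inner expansion into the outer series and collect powers.
f(0) = 1
f′(0) = -1/2
f′′(0) = 1/2
f′′′(0) = -5/8
f^(4)(0) = 1
f^(5)(0) = -61/32

-61*s^5/3840 + s^4/24 - 5*s^3/48 + s^2/4 - s/2 + 1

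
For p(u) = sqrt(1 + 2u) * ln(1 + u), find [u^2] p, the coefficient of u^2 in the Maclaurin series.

1/2

Multiply the two series term by term and collect like powers.
p(0) = 0
p′(0) = 1
p′′(0) = 1
So c_2 = p′′(0)/2! = 1/2.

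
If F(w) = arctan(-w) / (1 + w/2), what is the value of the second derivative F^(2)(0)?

1

Take the Cauchy product of the two expansions.
The coefficient of w^2 in the expansion is 1/2, so F′′(0) = 2! * (1/2) = 1.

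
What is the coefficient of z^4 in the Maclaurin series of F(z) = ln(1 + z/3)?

Apply the Taylor formula c_k = f^(k)(a)/k!.
[z^0] = 0;  [z^1] = 1/3;  [z^2] = -1/18;  [z^3] = 1/81;  [z^4] = -1/324.
So c_4 = F^(4)(0)/4! = -1/324.

-1/324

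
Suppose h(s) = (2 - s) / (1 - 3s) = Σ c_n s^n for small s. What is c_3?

45

Multiply each power in the prefactor through the base expansion.
[s^0] = 2;  [s^1] = 5;  [s^2] = 15;  [s^3] = 45.
So c_3 = h′′′(0)/3! = 45.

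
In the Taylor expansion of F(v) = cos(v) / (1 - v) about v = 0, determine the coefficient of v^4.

13/24

Multiply the numerator's expansion by the denominator's geometric series.
[v^0] = 1;  [v^1] = 1;  [v^2] = 1/2;  [v^3] = 1/2;  [v^4] = 13/24.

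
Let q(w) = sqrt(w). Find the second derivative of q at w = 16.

The coefficient of (w - 16)^2 in the expansion is -1/512, so q′′(16) = 2! * (-1/512) = -1/256.

-1/256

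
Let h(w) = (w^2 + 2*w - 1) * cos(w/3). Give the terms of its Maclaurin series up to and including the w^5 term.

w^5/972 - 109*w^4/1944 - w^3/9 + 19*w^2/18 + 2*w - 1

Distribute the polynomial across the series and collect like powers.
h(0) = -1
h′(0) = 2
h′′(0) = 19/9
h′′′(0) = -2/3
h^(4)(0) = -109/81
h^(5)(0) = 10/81
Dividing each by k! gives the coefficients c_0, ..., c_5.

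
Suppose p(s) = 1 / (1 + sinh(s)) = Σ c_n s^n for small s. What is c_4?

4/3

Expand as Σ (-1)^k u^k with u equal to the inner function's series.
p(0) = 1
p′(0) = -1
p′′(0) = 2
p′′′(0) = -7
p^(4)(0) = 32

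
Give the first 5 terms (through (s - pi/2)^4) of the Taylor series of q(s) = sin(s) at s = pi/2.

(s - pi/2)^4/24 - (s - pi/2)^2/2 + 1

Compute the successive derivatives at the expansion point and divide by k!.
q(pi/2) = 1
q′(pi/2) = 0
q′′(pi/2) = -1
q′′′(pi/2) = 0
q^(4)(pi/2) = 1
Then c_k = q^(k)(pi/2)/k! gives each Taylor coefficient.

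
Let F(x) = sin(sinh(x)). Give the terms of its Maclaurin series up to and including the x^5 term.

Substitute the inner expansion into the outer series and collect powers.

-x^5/15 + x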